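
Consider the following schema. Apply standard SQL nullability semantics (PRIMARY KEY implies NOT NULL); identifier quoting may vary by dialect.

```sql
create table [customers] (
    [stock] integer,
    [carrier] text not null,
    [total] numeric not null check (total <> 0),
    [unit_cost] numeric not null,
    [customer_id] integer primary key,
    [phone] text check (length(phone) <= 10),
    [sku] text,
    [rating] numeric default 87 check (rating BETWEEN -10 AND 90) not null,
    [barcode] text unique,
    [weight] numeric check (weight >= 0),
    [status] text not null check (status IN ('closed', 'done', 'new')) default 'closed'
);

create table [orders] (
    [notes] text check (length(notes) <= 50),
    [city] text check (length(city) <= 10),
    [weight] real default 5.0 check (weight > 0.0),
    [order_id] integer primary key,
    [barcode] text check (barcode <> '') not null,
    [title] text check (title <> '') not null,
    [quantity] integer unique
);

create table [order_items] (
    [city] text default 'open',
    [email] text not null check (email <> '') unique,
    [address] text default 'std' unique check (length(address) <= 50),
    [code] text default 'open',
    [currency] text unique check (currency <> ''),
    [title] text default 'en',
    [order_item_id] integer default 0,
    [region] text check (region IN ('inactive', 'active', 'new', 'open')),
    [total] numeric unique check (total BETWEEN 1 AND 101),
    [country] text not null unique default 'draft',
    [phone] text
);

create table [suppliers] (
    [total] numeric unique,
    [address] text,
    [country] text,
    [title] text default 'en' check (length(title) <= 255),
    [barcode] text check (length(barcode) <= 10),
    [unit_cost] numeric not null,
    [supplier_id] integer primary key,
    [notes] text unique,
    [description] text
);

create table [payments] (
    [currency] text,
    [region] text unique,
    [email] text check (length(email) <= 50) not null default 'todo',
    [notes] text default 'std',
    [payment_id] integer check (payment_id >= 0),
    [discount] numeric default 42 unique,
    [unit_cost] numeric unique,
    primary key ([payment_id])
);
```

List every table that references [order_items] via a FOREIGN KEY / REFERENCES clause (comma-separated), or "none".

none

No REFERENCES clause anywhere in the schema names order_items.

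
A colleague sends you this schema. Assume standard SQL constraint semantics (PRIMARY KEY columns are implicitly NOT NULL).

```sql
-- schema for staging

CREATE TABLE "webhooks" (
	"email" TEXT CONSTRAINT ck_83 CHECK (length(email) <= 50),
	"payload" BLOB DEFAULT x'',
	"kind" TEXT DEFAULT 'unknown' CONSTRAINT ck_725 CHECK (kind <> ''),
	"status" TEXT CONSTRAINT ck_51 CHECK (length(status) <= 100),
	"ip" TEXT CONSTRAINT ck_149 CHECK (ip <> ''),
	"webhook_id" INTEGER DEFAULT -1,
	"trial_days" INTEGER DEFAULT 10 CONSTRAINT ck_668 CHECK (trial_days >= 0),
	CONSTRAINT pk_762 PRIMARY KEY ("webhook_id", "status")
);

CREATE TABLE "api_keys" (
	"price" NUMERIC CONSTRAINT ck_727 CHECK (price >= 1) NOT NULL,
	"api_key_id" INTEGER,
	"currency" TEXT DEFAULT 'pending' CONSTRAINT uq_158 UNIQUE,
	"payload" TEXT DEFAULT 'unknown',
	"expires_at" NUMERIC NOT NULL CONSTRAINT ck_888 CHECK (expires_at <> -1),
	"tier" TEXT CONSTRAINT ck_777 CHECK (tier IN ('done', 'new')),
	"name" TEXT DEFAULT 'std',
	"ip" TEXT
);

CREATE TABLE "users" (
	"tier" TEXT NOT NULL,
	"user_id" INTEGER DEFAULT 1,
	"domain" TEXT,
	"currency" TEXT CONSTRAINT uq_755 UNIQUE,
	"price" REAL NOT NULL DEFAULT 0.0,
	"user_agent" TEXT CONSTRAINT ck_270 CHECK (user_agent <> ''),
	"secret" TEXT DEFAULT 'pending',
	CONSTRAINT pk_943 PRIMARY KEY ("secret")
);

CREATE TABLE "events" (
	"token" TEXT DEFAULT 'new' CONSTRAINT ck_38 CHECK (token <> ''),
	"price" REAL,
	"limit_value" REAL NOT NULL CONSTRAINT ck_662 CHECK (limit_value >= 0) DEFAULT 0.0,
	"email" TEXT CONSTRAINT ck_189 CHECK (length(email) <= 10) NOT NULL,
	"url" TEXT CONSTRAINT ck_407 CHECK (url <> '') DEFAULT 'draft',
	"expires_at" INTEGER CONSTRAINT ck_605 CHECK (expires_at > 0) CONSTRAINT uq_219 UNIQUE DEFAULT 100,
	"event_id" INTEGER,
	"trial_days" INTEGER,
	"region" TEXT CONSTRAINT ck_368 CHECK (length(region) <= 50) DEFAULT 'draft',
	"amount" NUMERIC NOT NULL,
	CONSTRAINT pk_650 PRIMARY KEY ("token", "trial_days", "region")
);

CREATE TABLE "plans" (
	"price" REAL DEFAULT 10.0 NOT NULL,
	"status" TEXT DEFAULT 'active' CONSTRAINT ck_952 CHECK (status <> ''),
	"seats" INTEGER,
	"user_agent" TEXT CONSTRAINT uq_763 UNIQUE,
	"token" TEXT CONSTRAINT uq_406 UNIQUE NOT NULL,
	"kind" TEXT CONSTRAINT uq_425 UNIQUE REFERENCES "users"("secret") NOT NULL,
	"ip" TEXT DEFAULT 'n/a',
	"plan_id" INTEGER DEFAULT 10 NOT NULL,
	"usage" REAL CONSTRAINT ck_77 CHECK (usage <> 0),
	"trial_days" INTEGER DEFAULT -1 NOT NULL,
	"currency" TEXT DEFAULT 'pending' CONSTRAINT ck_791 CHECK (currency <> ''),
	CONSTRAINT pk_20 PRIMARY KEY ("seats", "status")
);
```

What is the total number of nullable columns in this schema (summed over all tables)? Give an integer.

23

webhooks: 5 nullable (email, payload, kind, ip, trial_days — PK (webhook_id, status) and explicit NOT NULL columns excluded).
api_keys: 6 nullable (api_key_id, currency, payload, tier, name, ip — PK none and explicit NOT NULL columns excluded).
users: 4 nullable (user_id, domain, currency, user_agent — PK (secret) and explicit NOT NULL columns excluded).
events: 4 nullable (price, url, expires_at, event_id — PK (token, trial_days, region) and explicit NOT NULL columns excluded).
plans: 4 nullable (user_agent, ip, usage, currency — PK (seats, status) and explicit NOT NULL columns excluded).
Total: 5 + 6 + 4 + 4 + 4 = 23.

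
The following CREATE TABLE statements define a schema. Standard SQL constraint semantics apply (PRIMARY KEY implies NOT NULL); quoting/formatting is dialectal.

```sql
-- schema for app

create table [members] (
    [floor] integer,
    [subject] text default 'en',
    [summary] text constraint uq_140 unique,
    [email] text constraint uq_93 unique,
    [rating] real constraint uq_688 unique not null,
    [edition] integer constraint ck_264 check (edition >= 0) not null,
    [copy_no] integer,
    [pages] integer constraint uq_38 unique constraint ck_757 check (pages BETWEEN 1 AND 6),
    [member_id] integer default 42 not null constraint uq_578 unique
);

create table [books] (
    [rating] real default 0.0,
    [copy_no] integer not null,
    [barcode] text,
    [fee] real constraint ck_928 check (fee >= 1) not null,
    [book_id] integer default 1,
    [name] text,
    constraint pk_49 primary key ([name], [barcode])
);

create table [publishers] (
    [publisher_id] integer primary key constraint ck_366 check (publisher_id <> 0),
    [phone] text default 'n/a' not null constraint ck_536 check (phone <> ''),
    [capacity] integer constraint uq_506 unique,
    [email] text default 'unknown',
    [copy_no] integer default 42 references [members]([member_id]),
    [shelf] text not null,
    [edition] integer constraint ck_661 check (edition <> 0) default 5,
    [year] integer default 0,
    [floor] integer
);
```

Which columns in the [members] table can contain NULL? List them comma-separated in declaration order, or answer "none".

floor, subject, summary, email, copy_no, pages

- floor: no NOT NULL constraint applies → nullable.
- subject: DEFAULT only fills an omitted column; an explicit NULL is still allowed → nullable.
- summary: UNIQUE does not imply NOT NULL → nullable.
- email: UNIQUE does not imply NOT NULL → nullable.
- rating: declared NOT NULL → not nullable.
- edition: declared NOT NULL → not nullable.
- copy_no: no NOT NULL constraint applies → nullable.
- pages: CHECK does not forbid NULL (a CHECK constraint passes when its expression is NULL) → nullable.
- member_id: declared NOT NULL → not nullable.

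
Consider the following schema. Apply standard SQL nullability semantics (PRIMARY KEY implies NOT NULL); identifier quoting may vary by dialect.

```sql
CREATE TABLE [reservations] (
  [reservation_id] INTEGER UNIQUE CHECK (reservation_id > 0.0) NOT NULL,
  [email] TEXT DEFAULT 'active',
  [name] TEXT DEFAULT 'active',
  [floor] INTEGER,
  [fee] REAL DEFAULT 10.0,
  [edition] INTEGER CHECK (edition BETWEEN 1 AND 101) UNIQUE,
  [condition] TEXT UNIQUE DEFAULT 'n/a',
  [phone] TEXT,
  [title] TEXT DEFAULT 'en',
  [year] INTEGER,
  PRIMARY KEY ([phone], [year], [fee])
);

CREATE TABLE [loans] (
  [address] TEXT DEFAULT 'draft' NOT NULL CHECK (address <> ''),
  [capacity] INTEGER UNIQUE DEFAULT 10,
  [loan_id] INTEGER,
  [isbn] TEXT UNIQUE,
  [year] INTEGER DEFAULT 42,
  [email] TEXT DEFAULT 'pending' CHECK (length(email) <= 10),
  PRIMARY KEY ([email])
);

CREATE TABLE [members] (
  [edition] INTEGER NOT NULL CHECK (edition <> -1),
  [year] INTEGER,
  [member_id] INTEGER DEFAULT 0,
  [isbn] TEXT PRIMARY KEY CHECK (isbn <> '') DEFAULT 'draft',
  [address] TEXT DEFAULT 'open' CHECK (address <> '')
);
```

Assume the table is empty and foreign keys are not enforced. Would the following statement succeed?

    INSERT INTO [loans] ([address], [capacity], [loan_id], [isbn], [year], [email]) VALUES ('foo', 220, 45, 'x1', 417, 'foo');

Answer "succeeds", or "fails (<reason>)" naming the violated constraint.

NOT NULL columns: address is supplied; email is supplied.
CHECK constraints: 'foo' satisfies (address <> ''); 'foo' satisfies (length(email) <= 10).
No constraint is violated.

succeeds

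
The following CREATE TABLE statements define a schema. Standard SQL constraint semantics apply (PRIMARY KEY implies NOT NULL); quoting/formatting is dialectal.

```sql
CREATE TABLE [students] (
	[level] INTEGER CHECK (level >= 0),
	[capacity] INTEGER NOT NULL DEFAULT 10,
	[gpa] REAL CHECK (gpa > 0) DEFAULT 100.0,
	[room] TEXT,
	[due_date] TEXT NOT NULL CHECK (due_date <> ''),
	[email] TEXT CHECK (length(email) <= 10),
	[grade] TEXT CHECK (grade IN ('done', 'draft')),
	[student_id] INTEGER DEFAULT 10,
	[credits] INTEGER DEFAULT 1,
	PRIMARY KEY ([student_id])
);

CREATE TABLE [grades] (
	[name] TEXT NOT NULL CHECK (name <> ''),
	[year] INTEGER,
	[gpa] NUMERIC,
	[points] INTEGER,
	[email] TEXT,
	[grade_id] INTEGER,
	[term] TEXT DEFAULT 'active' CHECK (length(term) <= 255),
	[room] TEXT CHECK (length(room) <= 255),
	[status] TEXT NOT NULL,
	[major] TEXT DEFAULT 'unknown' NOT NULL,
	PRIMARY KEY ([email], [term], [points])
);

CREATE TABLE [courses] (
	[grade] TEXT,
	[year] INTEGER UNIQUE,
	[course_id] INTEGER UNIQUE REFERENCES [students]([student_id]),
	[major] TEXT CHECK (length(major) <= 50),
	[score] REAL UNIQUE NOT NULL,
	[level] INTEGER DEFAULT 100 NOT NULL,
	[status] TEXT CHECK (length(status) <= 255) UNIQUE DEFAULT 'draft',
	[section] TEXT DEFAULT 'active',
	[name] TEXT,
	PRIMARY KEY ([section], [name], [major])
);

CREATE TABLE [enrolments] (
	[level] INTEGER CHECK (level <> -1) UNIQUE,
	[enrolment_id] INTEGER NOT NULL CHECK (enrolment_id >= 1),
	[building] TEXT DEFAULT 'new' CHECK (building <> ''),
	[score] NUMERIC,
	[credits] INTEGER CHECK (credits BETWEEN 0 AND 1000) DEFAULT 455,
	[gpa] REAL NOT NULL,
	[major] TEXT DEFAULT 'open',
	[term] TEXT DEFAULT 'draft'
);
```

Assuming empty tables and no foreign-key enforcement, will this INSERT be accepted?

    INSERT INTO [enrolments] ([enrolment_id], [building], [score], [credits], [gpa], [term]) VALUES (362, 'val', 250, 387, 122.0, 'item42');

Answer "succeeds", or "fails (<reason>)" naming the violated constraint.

succeeds

NOT NULL columns: enrolment_id is supplied; gpa is supplied.
CHECK constraints: 362 satisfies (enrolment_id >= 1); 'val' satisfies (building <> ''); 387 satisfies (credits BETWEEN 0 AND 1000).
No constraint is violated.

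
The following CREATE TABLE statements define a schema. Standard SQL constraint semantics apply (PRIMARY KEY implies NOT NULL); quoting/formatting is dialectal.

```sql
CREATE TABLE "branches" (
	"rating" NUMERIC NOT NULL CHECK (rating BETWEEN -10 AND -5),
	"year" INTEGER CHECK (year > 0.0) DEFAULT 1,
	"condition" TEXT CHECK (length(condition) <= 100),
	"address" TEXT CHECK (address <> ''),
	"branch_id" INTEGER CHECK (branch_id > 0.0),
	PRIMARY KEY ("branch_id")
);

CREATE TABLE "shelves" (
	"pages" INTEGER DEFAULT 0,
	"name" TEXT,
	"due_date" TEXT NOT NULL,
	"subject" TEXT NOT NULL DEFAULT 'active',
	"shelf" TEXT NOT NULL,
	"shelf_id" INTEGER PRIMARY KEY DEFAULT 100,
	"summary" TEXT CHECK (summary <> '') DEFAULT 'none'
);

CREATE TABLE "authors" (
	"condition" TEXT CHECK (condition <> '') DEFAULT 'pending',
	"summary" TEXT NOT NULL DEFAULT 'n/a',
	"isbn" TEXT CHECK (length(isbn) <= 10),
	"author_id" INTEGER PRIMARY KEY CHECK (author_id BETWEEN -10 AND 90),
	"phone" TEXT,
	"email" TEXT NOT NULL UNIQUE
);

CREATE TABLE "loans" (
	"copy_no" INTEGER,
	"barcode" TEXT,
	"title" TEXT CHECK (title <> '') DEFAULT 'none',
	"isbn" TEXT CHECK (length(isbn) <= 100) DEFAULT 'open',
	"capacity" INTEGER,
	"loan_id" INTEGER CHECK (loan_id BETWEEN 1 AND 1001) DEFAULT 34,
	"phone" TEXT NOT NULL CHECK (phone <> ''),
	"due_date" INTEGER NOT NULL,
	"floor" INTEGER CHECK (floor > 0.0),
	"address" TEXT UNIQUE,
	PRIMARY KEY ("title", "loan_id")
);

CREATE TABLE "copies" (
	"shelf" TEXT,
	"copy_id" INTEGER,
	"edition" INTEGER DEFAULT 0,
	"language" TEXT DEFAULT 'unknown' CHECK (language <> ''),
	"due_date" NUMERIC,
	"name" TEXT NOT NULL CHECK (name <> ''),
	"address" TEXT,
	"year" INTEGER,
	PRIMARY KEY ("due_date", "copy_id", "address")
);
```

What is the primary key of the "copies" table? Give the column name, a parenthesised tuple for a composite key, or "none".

(due_date, copy_id, address)

A table-level PRIMARY KEY clause names 3 columns: due_date, copy_id, address.
This is a composite key — the combination is unique, not each column individually.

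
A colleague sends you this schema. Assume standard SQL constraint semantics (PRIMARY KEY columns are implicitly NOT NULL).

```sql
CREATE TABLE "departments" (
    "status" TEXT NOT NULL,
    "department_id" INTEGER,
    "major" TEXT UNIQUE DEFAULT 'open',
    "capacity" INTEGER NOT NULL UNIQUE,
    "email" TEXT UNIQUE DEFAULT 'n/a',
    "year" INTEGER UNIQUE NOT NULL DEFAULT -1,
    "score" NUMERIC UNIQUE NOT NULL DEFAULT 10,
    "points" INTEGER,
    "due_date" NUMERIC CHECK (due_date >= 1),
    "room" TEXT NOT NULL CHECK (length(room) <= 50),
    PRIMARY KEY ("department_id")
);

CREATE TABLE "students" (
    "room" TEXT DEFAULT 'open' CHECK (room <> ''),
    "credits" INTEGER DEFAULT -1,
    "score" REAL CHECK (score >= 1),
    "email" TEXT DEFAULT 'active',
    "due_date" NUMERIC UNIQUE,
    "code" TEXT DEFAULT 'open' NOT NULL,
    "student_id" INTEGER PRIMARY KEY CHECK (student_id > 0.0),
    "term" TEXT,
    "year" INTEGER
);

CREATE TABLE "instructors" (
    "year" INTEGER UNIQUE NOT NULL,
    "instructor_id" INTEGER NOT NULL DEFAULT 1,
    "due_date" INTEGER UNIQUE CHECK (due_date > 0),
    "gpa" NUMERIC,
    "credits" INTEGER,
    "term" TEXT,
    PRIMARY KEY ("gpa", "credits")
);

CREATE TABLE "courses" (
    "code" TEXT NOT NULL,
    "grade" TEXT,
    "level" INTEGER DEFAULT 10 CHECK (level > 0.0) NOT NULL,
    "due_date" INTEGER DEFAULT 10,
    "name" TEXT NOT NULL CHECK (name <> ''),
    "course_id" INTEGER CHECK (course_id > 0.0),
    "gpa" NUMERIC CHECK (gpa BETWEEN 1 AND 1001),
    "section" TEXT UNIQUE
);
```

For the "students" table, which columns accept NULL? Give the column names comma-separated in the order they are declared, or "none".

room, credits, score, email, due_date, term, year

- room: CHECK does not forbid NULL (a CHECK constraint passes when its expression is NULL) → nullable.
- credits: DEFAULT only fills an omitted column; an explicit NULL is still allowed → nullable.
- score: CHECK does not forbid NULL (a CHECK constraint passes when its expression is NULL) → nullable.
- email: DEFAULT only fills an omitted column; an explicit NULL is still allowed → nullable.
- due_date: UNIQUE does not imply NOT NULL → nullable.
- code: declared NOT NULL → not nullable.
- student_id: part of the PRIMARY KEY, which implies NOT NULL → not nullable.
- term: no NOT NULL constraint applies → nullable.
- year: no NOT NULL constraint applies → nullable.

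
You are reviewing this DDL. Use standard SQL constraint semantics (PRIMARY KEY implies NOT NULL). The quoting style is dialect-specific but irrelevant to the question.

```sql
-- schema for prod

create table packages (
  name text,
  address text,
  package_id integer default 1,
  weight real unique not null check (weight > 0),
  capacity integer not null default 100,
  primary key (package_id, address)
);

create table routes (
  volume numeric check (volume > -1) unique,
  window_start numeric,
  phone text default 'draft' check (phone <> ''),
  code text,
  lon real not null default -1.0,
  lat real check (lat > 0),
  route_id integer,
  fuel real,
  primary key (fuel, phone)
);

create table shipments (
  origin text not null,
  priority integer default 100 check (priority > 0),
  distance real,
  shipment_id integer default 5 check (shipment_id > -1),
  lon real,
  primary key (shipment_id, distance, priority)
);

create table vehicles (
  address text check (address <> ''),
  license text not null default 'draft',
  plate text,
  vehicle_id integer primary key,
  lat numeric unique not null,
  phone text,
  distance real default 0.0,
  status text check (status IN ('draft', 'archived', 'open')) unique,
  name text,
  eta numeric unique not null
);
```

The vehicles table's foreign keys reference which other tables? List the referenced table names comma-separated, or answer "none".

none

No column in vehicles has a REFERENCES clause.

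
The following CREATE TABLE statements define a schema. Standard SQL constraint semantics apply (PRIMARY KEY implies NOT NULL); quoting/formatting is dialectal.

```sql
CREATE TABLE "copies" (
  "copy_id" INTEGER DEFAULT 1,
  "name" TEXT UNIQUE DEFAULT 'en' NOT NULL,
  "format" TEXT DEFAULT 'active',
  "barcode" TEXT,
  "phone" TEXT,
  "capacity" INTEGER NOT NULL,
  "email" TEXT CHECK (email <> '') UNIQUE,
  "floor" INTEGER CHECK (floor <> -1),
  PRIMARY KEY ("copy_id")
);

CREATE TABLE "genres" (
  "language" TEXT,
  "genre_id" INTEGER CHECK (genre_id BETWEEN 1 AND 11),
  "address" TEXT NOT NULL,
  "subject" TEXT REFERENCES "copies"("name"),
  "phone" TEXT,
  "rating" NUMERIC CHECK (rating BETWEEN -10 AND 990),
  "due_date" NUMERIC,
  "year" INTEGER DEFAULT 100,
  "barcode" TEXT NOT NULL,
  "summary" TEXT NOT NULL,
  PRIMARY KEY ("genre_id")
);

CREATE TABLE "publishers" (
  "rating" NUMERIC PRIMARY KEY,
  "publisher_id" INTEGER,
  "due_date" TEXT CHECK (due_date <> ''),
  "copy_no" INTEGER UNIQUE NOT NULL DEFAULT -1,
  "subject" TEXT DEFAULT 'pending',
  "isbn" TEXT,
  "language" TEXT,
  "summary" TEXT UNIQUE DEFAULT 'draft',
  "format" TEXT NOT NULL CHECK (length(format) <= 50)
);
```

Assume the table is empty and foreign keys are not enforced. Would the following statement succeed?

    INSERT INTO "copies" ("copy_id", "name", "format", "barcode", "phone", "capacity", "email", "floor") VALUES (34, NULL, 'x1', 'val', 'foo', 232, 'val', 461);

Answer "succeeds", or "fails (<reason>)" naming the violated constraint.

fails (NOT NULL on name)

name is explicitly set to NULL, but name is declared NOT NULL.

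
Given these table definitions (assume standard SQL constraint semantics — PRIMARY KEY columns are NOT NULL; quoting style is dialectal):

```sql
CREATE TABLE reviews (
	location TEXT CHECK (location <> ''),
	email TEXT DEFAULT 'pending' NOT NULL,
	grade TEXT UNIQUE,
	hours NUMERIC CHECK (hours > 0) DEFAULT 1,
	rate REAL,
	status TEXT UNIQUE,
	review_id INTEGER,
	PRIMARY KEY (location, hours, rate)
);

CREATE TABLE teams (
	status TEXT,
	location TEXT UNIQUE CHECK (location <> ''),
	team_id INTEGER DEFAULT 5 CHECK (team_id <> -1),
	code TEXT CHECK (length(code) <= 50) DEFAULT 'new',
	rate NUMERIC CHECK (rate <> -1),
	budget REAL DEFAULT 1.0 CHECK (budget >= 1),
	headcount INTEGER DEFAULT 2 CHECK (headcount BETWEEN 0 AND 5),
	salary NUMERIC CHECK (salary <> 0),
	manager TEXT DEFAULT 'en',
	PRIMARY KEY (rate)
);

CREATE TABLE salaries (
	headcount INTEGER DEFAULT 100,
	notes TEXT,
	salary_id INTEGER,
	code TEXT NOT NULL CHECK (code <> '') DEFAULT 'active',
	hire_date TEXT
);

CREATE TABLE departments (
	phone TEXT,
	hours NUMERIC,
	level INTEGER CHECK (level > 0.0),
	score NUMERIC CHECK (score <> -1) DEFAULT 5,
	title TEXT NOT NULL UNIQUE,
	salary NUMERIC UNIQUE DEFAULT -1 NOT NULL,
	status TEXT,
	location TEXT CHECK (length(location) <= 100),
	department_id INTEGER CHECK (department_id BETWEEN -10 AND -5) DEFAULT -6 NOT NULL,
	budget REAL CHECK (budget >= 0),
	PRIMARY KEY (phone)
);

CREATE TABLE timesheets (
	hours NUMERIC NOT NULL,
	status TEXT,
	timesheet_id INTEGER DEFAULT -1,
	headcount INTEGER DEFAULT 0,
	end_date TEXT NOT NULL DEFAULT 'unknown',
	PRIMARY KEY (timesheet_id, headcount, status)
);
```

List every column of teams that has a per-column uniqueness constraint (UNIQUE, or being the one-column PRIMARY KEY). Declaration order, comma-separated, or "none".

- status: no UNIQUE or single-column PK constraint.
- location: declared UNIQUE → unique.
- team_id: no UNIQUE or single-column PK constraint.
- code: no UNIQUE or single-column PK constraint.
- rate: single-column PRIMARY KEY → unique.
- budget: no UNIQUE or single-column PK constraint.
- headcount: no UNIQUE or single-column PK constraint.
- salary: no UNIQUE or single-column PK constraint.
- manager: no UNIQUE or single-column PK constraint.

location, rate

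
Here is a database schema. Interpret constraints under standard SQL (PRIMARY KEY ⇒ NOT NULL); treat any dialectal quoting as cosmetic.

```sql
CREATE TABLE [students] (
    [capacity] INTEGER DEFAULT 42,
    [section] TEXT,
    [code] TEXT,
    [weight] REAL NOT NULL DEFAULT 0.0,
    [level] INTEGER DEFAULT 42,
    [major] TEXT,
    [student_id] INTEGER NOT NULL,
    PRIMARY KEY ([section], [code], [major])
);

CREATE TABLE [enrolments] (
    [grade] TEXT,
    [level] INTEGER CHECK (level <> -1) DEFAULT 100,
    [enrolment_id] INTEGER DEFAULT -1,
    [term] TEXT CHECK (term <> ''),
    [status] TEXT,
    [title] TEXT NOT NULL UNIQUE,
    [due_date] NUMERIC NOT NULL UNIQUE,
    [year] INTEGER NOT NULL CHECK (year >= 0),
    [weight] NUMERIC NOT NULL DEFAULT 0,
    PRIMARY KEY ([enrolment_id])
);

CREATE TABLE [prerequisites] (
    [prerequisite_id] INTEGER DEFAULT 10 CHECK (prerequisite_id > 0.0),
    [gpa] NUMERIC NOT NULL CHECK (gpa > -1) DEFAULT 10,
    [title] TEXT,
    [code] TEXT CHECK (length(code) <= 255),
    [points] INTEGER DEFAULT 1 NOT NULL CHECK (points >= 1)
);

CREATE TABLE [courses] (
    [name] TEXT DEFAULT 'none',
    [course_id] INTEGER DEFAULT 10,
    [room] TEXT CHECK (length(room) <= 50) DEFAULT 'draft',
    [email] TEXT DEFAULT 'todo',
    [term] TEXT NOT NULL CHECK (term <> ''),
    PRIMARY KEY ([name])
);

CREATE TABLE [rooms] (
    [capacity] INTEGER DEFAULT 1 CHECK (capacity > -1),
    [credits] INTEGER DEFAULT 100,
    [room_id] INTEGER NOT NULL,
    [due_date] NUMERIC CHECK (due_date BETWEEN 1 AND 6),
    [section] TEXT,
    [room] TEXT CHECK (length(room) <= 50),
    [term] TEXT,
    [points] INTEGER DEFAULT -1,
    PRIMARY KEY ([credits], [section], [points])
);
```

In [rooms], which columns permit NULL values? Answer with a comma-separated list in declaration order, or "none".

- capacity: CHECK does not forbid NULL (a CHECK constraint passes when its expression is NULL) → nullable.
- credits: part of the PRIMARY KEY, which implies NOT NULL → not nullable.
- room_id: declared NOT NULL → not nullable.
- due_date: CHECK does not forbid NULL (a CHECK constraint passes when its expression is NULL) → nullable.
- section: part of the PRIMARY KEY, which implies NOT NULL → not nullable.
- room: CHECK does not forbid NULL (a CHECK constraint passes when its expression is NULL) → nullable.
- term: no NOT NULL constraint applies → nullable.
- points: part of the PRIMARY KEY, which implies NOT NULL → not nullable.

capacity, due_date, room, term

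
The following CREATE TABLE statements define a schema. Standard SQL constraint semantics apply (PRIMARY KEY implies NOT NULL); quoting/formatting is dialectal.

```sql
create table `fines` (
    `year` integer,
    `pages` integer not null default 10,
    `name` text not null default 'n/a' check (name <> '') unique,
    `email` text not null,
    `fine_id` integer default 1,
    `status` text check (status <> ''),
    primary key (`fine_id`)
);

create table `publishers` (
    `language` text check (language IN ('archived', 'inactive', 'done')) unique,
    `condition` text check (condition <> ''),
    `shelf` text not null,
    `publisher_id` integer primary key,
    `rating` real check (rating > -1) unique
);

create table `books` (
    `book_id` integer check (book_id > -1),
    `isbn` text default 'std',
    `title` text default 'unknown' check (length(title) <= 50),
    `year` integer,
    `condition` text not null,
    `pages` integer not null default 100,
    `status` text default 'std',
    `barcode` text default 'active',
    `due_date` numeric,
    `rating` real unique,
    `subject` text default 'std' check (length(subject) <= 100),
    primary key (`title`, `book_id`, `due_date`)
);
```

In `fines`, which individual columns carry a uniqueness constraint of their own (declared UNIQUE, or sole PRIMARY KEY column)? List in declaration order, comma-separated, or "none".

name, fine_id

- year: no UNIQUE or single-column PK constraint.
- pages: no UNIQUE or single-column PK constraint.
- name: declared UNIQUE → unique.
- email: no UNIQUE or single-column PK constraint.
- fine_id: single-column PRIMARY KEY → unique.
- status: no UNIQUE or single-column PK constraint.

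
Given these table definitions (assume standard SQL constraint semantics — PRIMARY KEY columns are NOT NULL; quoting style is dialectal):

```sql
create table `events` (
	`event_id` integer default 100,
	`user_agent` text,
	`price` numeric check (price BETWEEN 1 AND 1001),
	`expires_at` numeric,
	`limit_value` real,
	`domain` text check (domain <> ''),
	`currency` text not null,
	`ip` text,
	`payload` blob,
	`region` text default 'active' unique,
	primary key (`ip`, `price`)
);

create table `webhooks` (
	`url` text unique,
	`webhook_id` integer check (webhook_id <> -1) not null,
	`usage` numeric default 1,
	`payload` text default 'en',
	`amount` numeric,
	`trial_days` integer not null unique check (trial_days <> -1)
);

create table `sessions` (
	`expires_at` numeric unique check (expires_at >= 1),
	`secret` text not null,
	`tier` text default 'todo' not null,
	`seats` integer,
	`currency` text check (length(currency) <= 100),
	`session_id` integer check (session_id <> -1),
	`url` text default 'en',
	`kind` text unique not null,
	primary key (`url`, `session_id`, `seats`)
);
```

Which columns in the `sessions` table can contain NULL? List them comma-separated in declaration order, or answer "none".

- expires_at: CHECK does not forbid NULL (a CHECK constraint passes when its expression is NULL) → nullable.
- secret: declared NOT NULL → not nullable.
- tier: declared NOT NULL → not nullable.
- seats: part of the PRIMARY KEY, which implies NOT NULL → not nullable.
- currency: CHECK does not forbid NULL (a CHECK constraint passes when its expression is NULL) → nullable.
- session_id: part of the PRIMARY KEY, which implies NOT NULL → not nullable.
- url: part of the PRIMARY KEY, which implies NOT NULL → not nullable.
- kind: declared NOT NULL → not nullable.

expires_at, currency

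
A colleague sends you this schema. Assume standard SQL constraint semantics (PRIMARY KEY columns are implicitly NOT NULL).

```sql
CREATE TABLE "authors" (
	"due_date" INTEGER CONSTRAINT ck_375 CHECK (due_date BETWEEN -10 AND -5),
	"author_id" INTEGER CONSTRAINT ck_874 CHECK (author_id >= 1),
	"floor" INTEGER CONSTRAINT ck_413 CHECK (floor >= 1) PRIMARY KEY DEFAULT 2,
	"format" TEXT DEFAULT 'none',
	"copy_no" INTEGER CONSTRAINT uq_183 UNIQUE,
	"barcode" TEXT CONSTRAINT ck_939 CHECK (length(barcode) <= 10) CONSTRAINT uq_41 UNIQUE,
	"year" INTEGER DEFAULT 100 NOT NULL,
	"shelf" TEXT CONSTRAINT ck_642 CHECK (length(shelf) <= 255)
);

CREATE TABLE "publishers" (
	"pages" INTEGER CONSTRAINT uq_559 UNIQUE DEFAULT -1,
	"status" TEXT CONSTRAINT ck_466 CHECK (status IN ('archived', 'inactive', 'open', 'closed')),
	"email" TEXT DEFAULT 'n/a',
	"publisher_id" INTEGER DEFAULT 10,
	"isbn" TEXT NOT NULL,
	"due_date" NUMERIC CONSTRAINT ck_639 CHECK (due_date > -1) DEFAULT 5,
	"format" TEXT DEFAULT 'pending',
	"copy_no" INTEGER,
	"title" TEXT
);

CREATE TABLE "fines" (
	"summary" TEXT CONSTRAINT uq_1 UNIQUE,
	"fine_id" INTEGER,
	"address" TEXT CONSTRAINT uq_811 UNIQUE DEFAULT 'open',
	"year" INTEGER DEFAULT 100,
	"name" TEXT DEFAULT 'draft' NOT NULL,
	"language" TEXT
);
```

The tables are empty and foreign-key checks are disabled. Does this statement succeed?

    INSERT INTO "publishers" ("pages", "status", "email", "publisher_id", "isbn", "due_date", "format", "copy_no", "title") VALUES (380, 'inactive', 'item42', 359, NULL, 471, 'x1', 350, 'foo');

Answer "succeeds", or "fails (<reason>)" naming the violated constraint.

isbn is explicitly set to NULL, but isbn is declared NOT NULL.

fails (NOT NULL on isbn)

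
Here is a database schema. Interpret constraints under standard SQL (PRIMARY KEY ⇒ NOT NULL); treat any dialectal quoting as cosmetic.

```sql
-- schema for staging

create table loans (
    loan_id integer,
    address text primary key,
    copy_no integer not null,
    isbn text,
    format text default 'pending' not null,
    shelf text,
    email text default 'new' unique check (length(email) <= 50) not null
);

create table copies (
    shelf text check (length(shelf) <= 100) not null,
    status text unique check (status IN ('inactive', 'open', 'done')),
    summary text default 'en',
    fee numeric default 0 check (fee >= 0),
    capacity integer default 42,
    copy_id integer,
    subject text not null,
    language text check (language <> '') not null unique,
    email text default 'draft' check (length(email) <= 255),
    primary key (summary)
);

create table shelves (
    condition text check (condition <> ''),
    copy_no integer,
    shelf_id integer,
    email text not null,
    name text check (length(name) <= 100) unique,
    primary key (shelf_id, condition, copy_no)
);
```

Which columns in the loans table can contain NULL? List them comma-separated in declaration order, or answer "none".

- loan_id: no NOT NULL constraint applies → nullable.
- address: part of the PRIMARY KEY, which implies NOT NULL → not nullable.
- copy_no: declared NOT NULL → not nullable.
- isbn: no NOT NULL constraint applies → nullable.
- format: declared NOT NULL → not nullable.
- shelf: no NOT NULL constraint applies → nullable.
- email: declared NOT NULL → not nullable.

loan_id, isbn, shelf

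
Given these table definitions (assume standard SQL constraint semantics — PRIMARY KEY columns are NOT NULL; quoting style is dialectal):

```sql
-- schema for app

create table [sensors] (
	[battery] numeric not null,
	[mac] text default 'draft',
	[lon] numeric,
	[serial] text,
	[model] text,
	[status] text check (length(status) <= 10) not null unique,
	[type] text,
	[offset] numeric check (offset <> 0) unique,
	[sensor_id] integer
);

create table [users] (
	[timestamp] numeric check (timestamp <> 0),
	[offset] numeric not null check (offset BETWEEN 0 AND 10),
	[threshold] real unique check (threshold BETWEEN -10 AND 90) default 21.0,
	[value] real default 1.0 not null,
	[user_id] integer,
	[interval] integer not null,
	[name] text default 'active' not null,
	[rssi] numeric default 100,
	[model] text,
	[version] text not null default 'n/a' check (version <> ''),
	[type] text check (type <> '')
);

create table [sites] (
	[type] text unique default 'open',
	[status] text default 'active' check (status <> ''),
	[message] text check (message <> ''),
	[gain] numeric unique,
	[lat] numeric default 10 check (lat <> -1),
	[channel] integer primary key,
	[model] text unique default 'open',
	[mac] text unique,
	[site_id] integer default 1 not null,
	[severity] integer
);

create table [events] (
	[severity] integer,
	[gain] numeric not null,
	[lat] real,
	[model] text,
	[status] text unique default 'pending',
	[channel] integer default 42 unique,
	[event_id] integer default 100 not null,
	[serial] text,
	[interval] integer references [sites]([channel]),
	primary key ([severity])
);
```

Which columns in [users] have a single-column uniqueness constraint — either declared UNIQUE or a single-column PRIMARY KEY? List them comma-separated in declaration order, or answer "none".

threshold

- timestamp: no UNIQUE or single-column PK constraint.
- offset: no UNIQUE or single-column PK constraint.
- threshold: declared UNIQUE → unique.
- value: no UNIQUE or single-column PK constraint.
- user_id: no UNIQUE or single-column PK constraint.
- interval: no UNIQUE or single-column PK constraint.
- name: no UNIQUE or single-column PK constraint.
- rssi: no UNIQUE or single-column PK constraint.
- model: no UNIQUE or single-column PK constraint.
- version: no UNIQUE or single-column PK constraint.
- type: no UNIQUE or single-column PK constraint.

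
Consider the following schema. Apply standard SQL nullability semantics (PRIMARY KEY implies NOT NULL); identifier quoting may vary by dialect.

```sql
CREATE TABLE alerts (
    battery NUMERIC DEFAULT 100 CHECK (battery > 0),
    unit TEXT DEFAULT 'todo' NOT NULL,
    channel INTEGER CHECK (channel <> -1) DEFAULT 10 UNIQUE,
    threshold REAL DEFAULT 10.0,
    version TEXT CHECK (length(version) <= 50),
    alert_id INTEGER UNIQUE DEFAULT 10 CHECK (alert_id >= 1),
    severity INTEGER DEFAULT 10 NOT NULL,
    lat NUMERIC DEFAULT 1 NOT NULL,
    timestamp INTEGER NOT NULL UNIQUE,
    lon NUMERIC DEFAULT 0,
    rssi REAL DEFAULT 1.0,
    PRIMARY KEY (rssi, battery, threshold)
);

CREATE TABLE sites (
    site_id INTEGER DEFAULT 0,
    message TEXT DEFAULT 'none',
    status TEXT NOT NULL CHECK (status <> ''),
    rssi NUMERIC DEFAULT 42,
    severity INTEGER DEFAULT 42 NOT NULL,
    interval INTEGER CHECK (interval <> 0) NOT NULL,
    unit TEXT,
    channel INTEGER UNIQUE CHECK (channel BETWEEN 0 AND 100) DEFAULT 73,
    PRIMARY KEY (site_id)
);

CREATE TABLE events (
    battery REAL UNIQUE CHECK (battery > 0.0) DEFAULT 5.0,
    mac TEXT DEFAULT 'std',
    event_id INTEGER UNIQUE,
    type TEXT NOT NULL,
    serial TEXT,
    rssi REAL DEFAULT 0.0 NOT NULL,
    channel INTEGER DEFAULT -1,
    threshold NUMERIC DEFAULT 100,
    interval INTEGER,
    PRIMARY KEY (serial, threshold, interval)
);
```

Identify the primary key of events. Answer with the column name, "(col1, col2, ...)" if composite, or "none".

A table-level PRIMARY KEY clause names 3 columns: serial, threshold, interval.
This is a composite key — the combination is unique, not each column individually.

(serial, threshold, interval)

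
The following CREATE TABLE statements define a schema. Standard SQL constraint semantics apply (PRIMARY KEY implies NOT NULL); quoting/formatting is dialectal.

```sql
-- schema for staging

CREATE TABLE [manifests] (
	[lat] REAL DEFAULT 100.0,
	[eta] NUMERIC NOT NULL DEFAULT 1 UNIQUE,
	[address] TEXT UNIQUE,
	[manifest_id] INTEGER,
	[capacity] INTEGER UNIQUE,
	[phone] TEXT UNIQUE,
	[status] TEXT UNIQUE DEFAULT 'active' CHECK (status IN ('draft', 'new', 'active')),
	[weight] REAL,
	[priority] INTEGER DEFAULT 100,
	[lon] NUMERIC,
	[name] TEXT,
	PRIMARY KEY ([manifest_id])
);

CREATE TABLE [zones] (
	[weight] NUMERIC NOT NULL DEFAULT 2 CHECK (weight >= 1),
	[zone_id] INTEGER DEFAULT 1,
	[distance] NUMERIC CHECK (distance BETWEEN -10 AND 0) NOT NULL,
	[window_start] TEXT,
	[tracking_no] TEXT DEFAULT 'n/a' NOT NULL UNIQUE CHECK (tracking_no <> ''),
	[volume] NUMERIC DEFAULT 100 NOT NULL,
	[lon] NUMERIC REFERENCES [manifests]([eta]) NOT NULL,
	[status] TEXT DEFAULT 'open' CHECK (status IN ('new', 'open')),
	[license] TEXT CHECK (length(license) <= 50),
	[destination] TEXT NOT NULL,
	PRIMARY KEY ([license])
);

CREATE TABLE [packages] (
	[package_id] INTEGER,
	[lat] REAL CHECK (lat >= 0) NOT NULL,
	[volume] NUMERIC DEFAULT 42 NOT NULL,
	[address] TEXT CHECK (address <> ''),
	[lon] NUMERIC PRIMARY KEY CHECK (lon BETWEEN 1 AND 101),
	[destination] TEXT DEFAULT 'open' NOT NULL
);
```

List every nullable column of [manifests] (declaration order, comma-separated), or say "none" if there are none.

- lat: DEFAULT only fills an omitted column; an explicit NULL is still allowed → nullable.
- eta: declared NOT NULL → not nullable.
- address: UNIQUE does not imply NOT NULL → nullable.
- manifest_id: part of the PRIMARY KEY, which implies NOT NULL → not nullable.
- capacity: UNIQUE does not imply NOT NULL → nullable.
- phone: UNIQUE does not imply NOT NULL → nullable.
- status: CHECK does not forbid NULL (a CHECK constraint passes when its expression is NULL) → nullable.
- weight: no NOT NULL constraint applies → nullable.
- priority: DEFAULT only fills an omitted column; an explicit NULL is still allowed → nullable.
- lon: no NOT NULL constraint applies → nullable.
- name: no NOT NULL constraint applies → nullable.

lat, address, capacity, phone, status, weight, priority, lon, name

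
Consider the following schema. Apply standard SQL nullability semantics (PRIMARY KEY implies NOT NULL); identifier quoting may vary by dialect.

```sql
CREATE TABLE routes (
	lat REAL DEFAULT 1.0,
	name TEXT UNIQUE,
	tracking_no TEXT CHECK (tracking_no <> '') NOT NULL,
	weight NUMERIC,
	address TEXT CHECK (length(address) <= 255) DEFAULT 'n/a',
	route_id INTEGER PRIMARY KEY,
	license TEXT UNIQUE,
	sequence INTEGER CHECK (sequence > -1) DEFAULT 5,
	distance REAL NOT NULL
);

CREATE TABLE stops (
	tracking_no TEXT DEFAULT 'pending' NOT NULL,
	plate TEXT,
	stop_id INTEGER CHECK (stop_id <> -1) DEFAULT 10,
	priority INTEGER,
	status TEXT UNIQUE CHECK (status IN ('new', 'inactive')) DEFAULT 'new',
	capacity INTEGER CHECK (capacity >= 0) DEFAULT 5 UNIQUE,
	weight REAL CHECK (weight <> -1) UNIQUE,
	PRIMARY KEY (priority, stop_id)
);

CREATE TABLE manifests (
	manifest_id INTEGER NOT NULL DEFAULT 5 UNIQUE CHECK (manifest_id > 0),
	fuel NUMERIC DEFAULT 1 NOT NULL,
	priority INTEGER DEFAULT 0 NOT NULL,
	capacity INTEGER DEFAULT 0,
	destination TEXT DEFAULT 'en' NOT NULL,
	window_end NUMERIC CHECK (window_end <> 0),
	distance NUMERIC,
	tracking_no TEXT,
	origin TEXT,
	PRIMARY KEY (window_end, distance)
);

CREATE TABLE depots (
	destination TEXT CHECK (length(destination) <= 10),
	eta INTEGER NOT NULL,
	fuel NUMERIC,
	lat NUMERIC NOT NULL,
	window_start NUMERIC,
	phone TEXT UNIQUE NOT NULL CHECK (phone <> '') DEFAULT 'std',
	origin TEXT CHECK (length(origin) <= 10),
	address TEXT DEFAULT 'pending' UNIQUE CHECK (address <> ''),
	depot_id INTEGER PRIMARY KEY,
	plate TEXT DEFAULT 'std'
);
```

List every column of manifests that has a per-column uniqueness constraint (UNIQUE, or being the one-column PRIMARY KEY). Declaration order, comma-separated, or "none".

manifest_id

- manifest_id: declared UNIQUE → unique.
- fuel: no UNIQUE or single-column PK constraint.
- priority: no UNIQUE or single-column PK constraint.
- capacity: no UNIQUE or single-column PK constraint.
- destination: no UNIQUE or single-column PK constraint.
- window_end: part of a composite PRIMARY KEY — only the tuple is unique, not this column on its own.
- distance: part of a composite PRIMARY KEY — only the tuple is unique, not this column on its own.
- tracking_no: no UNIQUE or single-column PK constraint.
- origin: no UNIQUE or single-column PK constraint.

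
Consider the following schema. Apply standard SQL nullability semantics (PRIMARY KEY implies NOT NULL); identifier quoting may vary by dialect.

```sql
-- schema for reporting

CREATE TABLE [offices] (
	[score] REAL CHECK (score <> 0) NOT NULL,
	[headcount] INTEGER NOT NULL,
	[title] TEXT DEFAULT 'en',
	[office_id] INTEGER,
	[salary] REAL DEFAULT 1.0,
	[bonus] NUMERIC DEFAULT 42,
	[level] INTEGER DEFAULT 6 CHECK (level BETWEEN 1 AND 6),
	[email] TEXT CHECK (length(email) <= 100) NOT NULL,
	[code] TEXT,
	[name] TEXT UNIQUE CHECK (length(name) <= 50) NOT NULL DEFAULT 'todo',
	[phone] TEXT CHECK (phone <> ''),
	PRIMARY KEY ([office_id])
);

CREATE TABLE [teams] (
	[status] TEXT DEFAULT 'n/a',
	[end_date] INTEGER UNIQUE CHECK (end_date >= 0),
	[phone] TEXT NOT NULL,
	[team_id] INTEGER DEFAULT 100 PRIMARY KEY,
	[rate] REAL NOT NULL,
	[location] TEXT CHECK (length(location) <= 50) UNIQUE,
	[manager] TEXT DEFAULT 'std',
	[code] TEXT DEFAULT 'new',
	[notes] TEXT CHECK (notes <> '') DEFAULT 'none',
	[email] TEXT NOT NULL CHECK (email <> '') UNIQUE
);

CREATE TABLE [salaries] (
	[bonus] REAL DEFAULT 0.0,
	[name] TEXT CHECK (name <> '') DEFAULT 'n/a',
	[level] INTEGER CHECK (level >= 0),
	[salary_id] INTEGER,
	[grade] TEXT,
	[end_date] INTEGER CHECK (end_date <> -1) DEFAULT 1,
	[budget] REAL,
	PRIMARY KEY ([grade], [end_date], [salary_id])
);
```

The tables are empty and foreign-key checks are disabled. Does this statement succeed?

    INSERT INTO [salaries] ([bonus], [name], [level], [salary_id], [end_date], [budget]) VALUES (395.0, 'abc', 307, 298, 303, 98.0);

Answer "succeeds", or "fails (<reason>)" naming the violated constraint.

grade is omitted from the column list and has no DEFAULT, so it would receive NULL.
But grade is part of the PRIMARY KEY (implied NOT NULL).

fails (NOT NULL on grade)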